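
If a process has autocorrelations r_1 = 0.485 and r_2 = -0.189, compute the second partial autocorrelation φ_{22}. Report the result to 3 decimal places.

φ_{22} = (r_2 − r_1²) / (1 − r_1²)
r_1² = (0.485)² = 0.235225
Numerator = -0.189 − 0.2352 = -0.4242; denominator = 1 − 0.2352 = 0.7648
φ_{22} = -0.4242 / 0.7648 = -0.555

-0.555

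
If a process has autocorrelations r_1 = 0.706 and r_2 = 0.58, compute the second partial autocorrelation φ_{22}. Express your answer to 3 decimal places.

0.163

φ_{22} = (r_2 − r_1²) / (1 − r_1²)
r_1² = (0.706)² = 0.498436
Numerator = 0.58 − 0.4984 = 0.0816; denominator = 1 − 0.4984 = 0.5016
φ_{22} = 0.0816 / 0.5016 = 0.163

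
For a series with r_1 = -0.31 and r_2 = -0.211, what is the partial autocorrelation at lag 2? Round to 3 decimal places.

φ_{22} = (r_2 − r_1²) / (1 − r_1²)
r_1² = (-0.31)² = 0.0961
Numerator = -0.211 − 0.0961 = -0.3071; denominator = 1 − 0.0961 = 0.9039
φ_{22} = -0.3071 / 0.9039 = -0.340

-0.340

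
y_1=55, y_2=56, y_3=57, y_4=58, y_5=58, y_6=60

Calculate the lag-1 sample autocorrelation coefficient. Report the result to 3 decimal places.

Mean ȳ = (55 + 56 + 57 + 58 + 58 + 60)/6 = 57.3333
Deviations from mean: -2.3333, -1.3333, -0.3333, 0.6667, 0.6667, 2.6667
Σ(y_t−ȳ)(y_{t+1}−ȳ) = (3.1111) + (0.4444) + (-0.2222) + (0.4444) + (1.7778) = 5.5556
Denominator Σ(y_t−ȳ)² = 15.3333
r_1 = 5.5556 / 15.3333 = 0.362

0.362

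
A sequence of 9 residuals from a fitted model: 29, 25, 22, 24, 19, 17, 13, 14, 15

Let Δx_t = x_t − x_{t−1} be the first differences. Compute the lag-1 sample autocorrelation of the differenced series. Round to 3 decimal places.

First differences Δx: -4, -3, 2, -5, -2, -4, 1, 1
Mean of differences = -1.7500
Numerator Σ(Δx_t−Δx̄)(Δx_{t+1}−Δx̄) = -11.3125
Denominator Σ(Δx_t−Δx̄)² = 51.5000
r_1(Δx) = -11.3125 / 51.5000 = -0.220

-0.220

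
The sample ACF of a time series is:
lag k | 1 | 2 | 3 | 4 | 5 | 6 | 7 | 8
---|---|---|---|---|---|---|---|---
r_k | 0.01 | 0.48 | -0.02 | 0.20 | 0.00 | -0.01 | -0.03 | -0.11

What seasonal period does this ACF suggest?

2

The largest autocorrelation is r_2 = 0.48, with a weaker echo at lag 4 (0.20); the remaining lags stay at or below 0.01.
The dominant spike at lag 2 indicates a seasonal period of 2.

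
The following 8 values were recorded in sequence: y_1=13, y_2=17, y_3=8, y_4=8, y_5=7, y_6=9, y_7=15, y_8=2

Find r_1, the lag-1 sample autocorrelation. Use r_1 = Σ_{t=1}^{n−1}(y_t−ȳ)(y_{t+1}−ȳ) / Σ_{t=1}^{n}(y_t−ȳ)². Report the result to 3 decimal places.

-0.149

Mean ȳ = (13 + 17 + 8 + 8 + 7 + 9 + 15 + 2)/8 = 9.8750
Deviations from mean: 3.1250, 7.1250, -1.8750, -1.8750, -2.8750, -0.8750, 5.1250, -7.8750
Numerator Σ_{t=1}^{7}(y_t−ȳ)(y_{t+1}−ȳ) = -24.5156
Denominator Σ(y_t−ȳ)² = 164.8750
r_1 = -24.5156 / 164.8750 = -0.149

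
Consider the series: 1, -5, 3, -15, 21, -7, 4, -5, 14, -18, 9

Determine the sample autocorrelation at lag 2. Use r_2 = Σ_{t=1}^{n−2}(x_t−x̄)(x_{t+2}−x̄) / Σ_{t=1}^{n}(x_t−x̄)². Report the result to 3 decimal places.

0.456

Mean x̄ = (1 − 5 + 3 − 15 + 21 − 7 + 4 − 5 + 14 − 18 + 9)/11 = 0.1818
Numerator Σ_{t=1}^{9}(x_t−x̄)(x_{t+2}−x̄) = 634.2066
Denominator Σ(x_t−x̄)² = 1391.6364
r_2 = 634.2066 / 1391.6364 = 0.456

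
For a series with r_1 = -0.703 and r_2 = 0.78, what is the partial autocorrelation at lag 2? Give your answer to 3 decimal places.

0.565

φ_{22} = (r_2 − r_1²) / (1 − r_1²)
r_1² = (-0.703)² = 0.494209
Numerator = 0.78 − 0.4942 = 0.2858; denominator = 1 − 0.4942 = 0.5058
φ_{22} = 0.2858 / 0.5058 = 0.565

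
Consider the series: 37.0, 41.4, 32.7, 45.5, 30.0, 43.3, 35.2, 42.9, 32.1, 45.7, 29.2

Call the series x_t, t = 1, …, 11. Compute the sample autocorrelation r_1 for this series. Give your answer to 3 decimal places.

-0.849

Mean x̄ = (37.0 + 41.4 + 32.7 + 45.5 + 30.0 + 43.3 + 35.2 + 42.9 + 32.1 + 45.7 + 29.2)/11 = 37.7273
Numerator Σ_{t=1}^{10}(x_t−x̄)(x_{t+1}−x̄) = -332.4498
Denominator Σ(x_t−x̄)² = 391.5618
r_1 = -332.4498 / 391.5618 = -0.849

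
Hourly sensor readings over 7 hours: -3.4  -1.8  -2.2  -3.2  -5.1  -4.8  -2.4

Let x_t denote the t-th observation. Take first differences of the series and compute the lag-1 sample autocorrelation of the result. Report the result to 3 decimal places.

First differences Δx: 1.6, -0.4, -1.0, -1.9, 0.3, 2.4
Mean of differences = 0.1667
Numerator Σ(Δx_t−Δx̄)(Δx_{t+1}−Δx̄) = 2.2822
Denominator Σ(Δx_t−Δx̄)² = 13.0133
r_1(Δx) = 2.2822 / 13.0133 = 0.175

0.175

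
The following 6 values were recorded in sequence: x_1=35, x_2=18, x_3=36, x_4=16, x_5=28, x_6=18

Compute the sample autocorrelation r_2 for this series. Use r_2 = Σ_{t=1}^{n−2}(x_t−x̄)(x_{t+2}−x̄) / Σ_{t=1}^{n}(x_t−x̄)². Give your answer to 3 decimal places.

Mean x̄ = (35 + 18 + 36 + 16 + 28 + 18)/6 = 25.1667
Σ(x_t−x̄)(x_{t+2}−x̄) = (106.5278) + (65.6944) + (30.6944) + (65.6944) = 268.6111
Denominator Σ(x_t−x̄)² = 408.8333
r_2 = 268.6111 / 408.8333 = 0.657

0.657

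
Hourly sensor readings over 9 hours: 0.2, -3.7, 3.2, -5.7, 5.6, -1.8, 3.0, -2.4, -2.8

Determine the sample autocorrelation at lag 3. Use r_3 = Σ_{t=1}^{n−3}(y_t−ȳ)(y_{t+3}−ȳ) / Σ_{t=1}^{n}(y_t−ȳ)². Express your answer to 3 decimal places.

Mean ȳ = (0.2 − 3.7 + 3.2 − 5.7 + 5.6 − 1.8 + 3.0 − 2.4 − 2.8)/9 = -0.4889
Numerator Σ_{t=1}^{6}(y_t−ȳ)(y_{t+3}−ȳ) = -54.7659
Denominator Σ(y_t−ȳ)² = 111.5089
r_3 = -54.7659 / 111.5089 = -0.491

-0.491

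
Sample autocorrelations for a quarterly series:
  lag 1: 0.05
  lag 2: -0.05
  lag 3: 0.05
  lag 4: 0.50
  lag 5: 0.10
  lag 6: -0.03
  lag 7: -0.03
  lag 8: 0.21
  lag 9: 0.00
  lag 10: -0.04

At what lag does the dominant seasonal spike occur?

4

The largest autocorrelation is r_4 = 0.50, with a weaker echo at lag 8 (0.21); the remaining lags stay at or below 0.10.
The dominant spike at lag 4 indicates a seasonal period of 4.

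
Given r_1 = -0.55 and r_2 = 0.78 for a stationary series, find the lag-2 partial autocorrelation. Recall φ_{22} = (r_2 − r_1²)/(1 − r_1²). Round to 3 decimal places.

0.685

φ_{22} = (r_2 − r_1²) / (1 − r_1²)
r_1² = (-0.55)² = 0.3025
Numerator = 0.78 − 0.3025 = 0.4775; denominator = 1 − 0.3025 = 0.6975
φ_{22} = 0.4775 / 0.6975 = 0.685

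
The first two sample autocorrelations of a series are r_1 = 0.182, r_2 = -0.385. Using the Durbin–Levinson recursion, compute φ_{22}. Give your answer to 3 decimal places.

-0.432

φ_{22} = (r_2 − r_1²) / (1 − r_1²)
r_1² = (0.182)² = 0.033124
Numerator = -0.385 − 0.0331 = -0.4181; denominator = 1 − 0.0331 = 0.9669
φ_{22} = -0.4181 / 0.9669 = -0.432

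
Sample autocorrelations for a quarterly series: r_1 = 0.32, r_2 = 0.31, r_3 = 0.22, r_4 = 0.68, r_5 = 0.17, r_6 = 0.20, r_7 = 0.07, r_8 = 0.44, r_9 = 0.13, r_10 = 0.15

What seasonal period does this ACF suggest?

4

The largest autocorrelation is r_4 = 0.68, with a weaker echo at lag 8 (0.44); the remaining lags stay at or below 0.32. The elevated value at lag 1 (0.32), dropping to 0.31 at lag 2, reflects decaying short-term dependence rather than seasonality.
The dominant spike at lag 4 indicates a seasonal period of 4.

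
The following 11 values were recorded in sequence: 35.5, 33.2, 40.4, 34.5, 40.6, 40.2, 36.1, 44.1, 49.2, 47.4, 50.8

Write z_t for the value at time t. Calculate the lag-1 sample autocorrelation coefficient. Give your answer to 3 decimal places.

0.494

Mean z̄ = (35.5 + 33.2 + 40.4 + 34.5 + 40.6 + 40.2 + 36.1 + 44.1 + 49.2 + 47.4 + 50.8)/11 = 41.0909
Numerator Σ_{t=1}^{10}(z_t−z̄)(z_{t+1}−z̄) = 184.0417
Denominator Σ(z_t−z̄)² = 372.2691
r_1 = 184.0417 / 372.2691 = 0.494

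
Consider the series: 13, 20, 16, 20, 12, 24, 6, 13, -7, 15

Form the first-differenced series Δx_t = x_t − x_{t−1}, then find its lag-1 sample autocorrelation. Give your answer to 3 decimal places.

-0.704

First differences Δx: 7, -4, 4, -8, 12, -18, 7, -20, 22
Mean of differences = 0.2222
Numerator Σ(Δx_t−Δx̄)(Δx_{t+1}−Δx̄) = -1088.0494
Denominator Σ(Δx_t−Δx̄)² = 1545.5556
r_1(Δx) = -1088.0494 / 1545.5556 = -0.704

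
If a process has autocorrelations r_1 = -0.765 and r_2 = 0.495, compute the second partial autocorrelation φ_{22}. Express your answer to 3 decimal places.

φ_{22} = (r_2 − r_1²) / (1 − r_1²)
r_1² = (-0.765)² = 0.585225
Numerator = 0.495 − 0.5852 = -0.0902; denominator = 1 − 0.5852 = 0.4148
φ_{22} = -0.0902 / 0.4148 = -0.218

-0.218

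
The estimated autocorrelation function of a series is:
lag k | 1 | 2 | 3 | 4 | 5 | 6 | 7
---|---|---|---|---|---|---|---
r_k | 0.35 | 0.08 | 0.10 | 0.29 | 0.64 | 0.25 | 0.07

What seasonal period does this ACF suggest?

5

The largest autocorrelation is r_5 = 0.64; the remaining lags stay at or below 0.35. The elevated value at lag 1 (0.35), dropping to 0.08 at lag 2, reflects decaying short-term dependence rather than seasonality.
The dominant spike at lag 5 indicates a seasonal period of 5.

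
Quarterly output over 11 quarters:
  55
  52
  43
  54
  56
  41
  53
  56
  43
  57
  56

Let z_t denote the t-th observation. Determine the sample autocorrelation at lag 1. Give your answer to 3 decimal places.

Mean z̄ = (55 + 52 + 43 + 54 + 56 + 41 + 53 + 56 + 43 + 57 + 56)/11 = 51.4545
Numerator Σ_{t=1}^{10}(z_t−z̄)(z_{t+1}−z̄) = -129.3884
Denominator Σ(z_t−z̄)² = 366.7273
r_1 = -129.3884 / 366.7273 = -0.353

-0.353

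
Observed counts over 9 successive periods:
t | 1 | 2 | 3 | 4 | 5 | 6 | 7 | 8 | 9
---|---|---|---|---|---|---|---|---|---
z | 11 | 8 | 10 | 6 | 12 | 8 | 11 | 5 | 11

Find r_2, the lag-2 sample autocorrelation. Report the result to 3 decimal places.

Mean z̄ = (11 + 8 + 10 + 6 + 12 + 8 + 11 + 5 + 11)/9 = 9.1111
Numerator Σ_{t=1}^{7}(z_t−z̄)(z_{t+2}−z̄) = 24.7531
Denominator Σ(z_t−z̄)² = 48.8889
r_2 = 24.7531 / 48.8889 = 0.506

0.506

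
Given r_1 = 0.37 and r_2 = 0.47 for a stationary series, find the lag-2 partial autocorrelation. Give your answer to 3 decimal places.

0.386

φ_{22} = (r_2 − r_1²) / (1 − r_1²)
r_1² = (0.37)² = 0.1369
Numerator = 0.47 − 0.1369 = 0.3331; denominator = 1 − 0.1369 = 0.8631
φ_{22} = 0.3331 / 0.8631 = 0.386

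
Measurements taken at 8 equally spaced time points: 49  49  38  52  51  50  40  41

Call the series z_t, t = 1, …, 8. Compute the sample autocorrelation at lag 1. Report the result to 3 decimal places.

-0.037

Mean z̄ = (49 + 49 + 38 + 52 + 51 + 50 + 40 + 41)/8 = 46.2500
Deviations from mean: 2.7500, 2.7500, -8.2500, 5.7500, 4.7500, 3.7500, -6.2500, -5.2500
Numerator Σ_{t=1}^{7}(z_t−z̄)(z_{t+1}−z̄) = -8.0625
Denominator Σ(z_t−z̄)² = 219.5000
r_1 = -8.0625 / 219.5000 = -0.037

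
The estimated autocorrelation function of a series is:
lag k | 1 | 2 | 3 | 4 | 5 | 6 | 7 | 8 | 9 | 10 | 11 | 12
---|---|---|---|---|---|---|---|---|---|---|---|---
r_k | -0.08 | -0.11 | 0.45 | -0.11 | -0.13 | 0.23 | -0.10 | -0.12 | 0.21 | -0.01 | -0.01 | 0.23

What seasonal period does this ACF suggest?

The largest autocorrelation is r_3 = 0.45, with weaker echoes at lags 6 (0.23), 9 (0.21) and 12 (0.23); the remaining lags stay at or below -0.01.
The dominant spike at lag 3 indicates a seasonal period of 3.

3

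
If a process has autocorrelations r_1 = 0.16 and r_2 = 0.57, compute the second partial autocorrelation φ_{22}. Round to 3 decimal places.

φ_{22} = (r_2 − r_1²) / (1 − r_1²)
r_1² = (0.16)² = 0.0256
Numerator = 0.57 − 0.0256 = 0.5444; denominator = 1 − 0.0256 = 0.9744
φ_{22} = 0.5444 / 0.9744 = 0.559

0.559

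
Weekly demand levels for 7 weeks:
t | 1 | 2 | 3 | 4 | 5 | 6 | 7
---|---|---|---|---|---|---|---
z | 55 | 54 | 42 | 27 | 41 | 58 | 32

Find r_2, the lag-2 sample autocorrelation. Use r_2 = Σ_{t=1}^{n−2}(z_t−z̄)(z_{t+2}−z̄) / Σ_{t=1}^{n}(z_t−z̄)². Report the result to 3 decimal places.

-0.446

Mean z̄ = (55 + 54 + 42 + 27 + 41 + 58 + 32)/7 = 44.1429
Deviations from mean: 10.8571, 9.8571, -2.1429, -17.1429, -3.1429, 13.8571, -12.1429
Σ(z_t−z̄)(z_{t+2}−z̄) = (-23.2653) + (-168.9796) + (6.7347) + (-237.5510) + (38.1633) = -384.8980
Denominator Σ(z_t−z̄)² = 862.8571
r_2 = -384.8980 / 862.8571 = -0.446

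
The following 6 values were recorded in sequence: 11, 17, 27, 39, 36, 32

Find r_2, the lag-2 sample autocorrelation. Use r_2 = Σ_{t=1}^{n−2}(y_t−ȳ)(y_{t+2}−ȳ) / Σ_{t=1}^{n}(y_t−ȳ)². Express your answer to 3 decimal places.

Mean ȳ = (11 + 17 + 27 + 39 + 36 + 32)/6 = 27.0000
Deviations from mean: -16.0000, -10.0000, 0.0000, 12.0000, 9.0000, 5.0000
Σ(y_t−ȳ)(y_{t+2}−ȳ) = (0.0000) + (-120.0000) + (0.0000) + (60.0000) = -60.0000
Denominator Σ(y_t−ȳ)² = 606.0000
r_2 = -60.0000 / 606.0000 = -0.099

-0.099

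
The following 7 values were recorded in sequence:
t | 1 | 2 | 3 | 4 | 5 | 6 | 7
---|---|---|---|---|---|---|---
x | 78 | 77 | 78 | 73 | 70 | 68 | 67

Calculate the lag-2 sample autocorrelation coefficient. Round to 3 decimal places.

0.206

Mean x̄ = (78 + 77 + 78 + 73 + 70 + 68 + 67)/7 = 73.0000
Deviations from mean: 5.0000, 4.0000, 5.0000, 0.0000, -3.0000, -5.0000, -6.0000
Σ(x_t−x̄)(x_{t+2}−x̄) = (25.0000) + (0.0000) + (-15.0000) + (0.0000) + (18.0000) = 28.0000
Denominator Σ(x_t−x̄)² = 136.0000
r_2 = 28.0000 / 136.0000 = 0.206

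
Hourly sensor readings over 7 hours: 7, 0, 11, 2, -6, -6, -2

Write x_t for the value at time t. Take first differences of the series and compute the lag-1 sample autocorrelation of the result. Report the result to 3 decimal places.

First differences Δx: -7, 11, -9, -8, 0, 4
Mean of differences = -1.5000
Numerator Σ(Δx_t−Δx̄)(Δx_{t+1}−Δx̄) = -115.2500
Denominator Σ(Δx_t−Δx̄)² = 317.5000
r_1(Δx) = -115.2500 / 317.5000 = -0.363

-0.363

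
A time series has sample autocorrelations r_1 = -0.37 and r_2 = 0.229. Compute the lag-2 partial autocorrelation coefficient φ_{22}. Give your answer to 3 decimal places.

φ_{22} = (r_2 − r_1²) / (1 − r_1²)
r_1² = (-0.37)² = 0.1369
Numerator = 0.229 − 0.1369 = 0.0921; denominator = 1 − 0.1369 = 0.8631
φ_{22} = 0.0921 / 0.8631 = 0.107

0.107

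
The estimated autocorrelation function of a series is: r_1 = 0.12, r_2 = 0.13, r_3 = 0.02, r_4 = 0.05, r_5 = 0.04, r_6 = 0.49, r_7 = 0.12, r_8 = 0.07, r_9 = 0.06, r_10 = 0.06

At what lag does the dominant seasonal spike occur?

6

The largest autocorrelation is r_6 = 0.49; the remaining lags stay at or below 0.13.
The dominant spike at lag 6 indicates a seasonal period of 6.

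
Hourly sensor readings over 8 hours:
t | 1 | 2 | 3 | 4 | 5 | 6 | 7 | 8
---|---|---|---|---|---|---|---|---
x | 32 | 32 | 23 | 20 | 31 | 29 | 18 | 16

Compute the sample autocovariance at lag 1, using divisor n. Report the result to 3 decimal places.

9.201

Mean x̄ = (32 + 32 + 23 + 20 + 31 + 29 + 18 + 16)/8 = 25.1250
Deviations: 6.8750, 6.8750, -2.1250, -5.1250, 5.8750, 3.8750, -7.1250, -9.1250
Σ_{t=1}^{7}(x_t−x̄)(x_{t+1}−x̄) = 73.6094
γ_1 = 73.6094 / 8 = 9.201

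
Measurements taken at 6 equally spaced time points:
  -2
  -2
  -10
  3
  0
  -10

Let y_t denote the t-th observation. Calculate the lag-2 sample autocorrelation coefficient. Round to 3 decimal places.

-0.453

Mean ȳ = (-2 − 2 − 10 + 3 + 0 − 10)/6 = -3.5000
Numerator Σ_{t=1}^{4}(y_t−ȳ)(y_{t+2}−ȳ) = -65.0000
Denominator Σ(y_t−ȳ)² = 143.5000
r_2 = -65.0000 / 143.5000 = -0.453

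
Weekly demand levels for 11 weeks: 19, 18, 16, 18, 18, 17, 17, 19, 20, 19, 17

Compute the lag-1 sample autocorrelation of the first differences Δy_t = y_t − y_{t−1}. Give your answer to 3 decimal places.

0.059

First differences Δy: -1, -2, 2, 0, -1, 0, 2, 1, -1, -2
Mean of differences = -0.2000
Numerator Σ(Δy_t−Δȳ)(Δy_{t+1}−Δȳ) = 1.1600
Denominator Σ(Δy_t−Δȳ)² = 19.6000
r_1(Δy) = 1.1600 / 19.6000 = 0.059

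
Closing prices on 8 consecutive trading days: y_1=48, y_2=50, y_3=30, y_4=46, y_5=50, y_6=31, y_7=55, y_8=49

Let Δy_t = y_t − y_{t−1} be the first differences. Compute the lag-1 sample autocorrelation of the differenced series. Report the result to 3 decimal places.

First differences Δy: 2, -20, 16, 4, -19, 24, -6
Mean of differences = 0.1429
Numerator Σ(Δy_t−Δȳ)(Δy_{t+1}−Δȳ) = -972.7347
Denominator Σ(Δy_t−Δȳ)² = 1648.8571
r_1(Δy) = -972.7347 / 1648.8571 = -0.590

-0.590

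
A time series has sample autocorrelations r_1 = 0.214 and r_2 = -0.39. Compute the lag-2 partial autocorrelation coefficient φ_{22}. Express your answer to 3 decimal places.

φ_{22} = (r_2 − r_1²) / (1 − r_1²)
r_1² = (0.214)² = 0.045796
Numerator = -0.39 − 0.0458 = -0.4358; denominator = 1 − 0.0458 = 0.9542
φ_{22} = -0.4358 / 0.9542 = -0.457

-0.457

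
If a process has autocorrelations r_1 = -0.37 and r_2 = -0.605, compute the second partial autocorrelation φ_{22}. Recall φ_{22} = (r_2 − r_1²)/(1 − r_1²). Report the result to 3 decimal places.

-0.860

φ_{22} = (r_2 − r_1²) / (1 − r_1²)
r_1² = (-0.37)² = 0.1369
Numerator = -0.605 − 0.1369 = -0.7419; denominator = 1 − 0.1369 = 0.8631
φ_{22} = -0.7419 / 0.8631 = -0.860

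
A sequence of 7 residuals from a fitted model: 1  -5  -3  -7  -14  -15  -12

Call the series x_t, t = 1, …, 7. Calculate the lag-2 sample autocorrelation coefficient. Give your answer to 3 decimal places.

0.161

Mean x̄ = (1 − 5 − 3 − 7 − 14 − 15 − 12)/7 = -7.8571
Deviations from mean: 8.8571, 2.8571, 4.8571, 0.8571, -6.1429, -7.1429, -4.1429
Σ(x_t−x̄)(x_{t+2}−x̄) = (43.0204) + (2.4490) + (-29.8367) + (-6.1224) + (25.4490) = 34.9592
Denominator Σ(x_t−x̄)² = 216.8571
r_2 = 34.9592 / 216.8571 = 0.161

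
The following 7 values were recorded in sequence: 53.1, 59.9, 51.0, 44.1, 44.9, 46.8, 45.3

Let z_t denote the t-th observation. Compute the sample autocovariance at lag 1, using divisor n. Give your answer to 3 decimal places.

Mean z̄ = (53.1 + 59.9 + 51.0 + 44.1 + 44.9 + 46.8 + 45.3)/7 = 49.3000
Deviations: 3.8000, 10.6000, 1.7000, -5.2000, -4.4000, -2.5000, -4.0000
Σ_{t=1}^{6}(z_t−z̄)(z_{t+1}−z̄) = 93.3400
γ_1 = 93.3400 / 7 = 13.334

13.334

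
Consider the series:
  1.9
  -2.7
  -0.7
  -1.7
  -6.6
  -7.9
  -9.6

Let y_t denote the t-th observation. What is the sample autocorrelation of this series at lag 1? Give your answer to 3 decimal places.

Mean ȳ = (1.9 − 2.7 − 0.7 − 1.7 − 6.6 − 7.9 − 9.6)/7 = -3.9000
Deviations from mean: 5.8000, 1.2000, 3.2000, 2.2000, -2.7000, -4.0000, -5.7000
Σ(y_t−ȳ)(y_{t+1}−ȳ) = (6.9600) + (3.8400) + (7.0400) + (-5.9400) + (10.8000) + (22.8000) = 45.5000
Denominator Σ(y_t−ȳ)² = 105.9400
r_1 = 45.5000 / 105.9400 = 0.429

0.429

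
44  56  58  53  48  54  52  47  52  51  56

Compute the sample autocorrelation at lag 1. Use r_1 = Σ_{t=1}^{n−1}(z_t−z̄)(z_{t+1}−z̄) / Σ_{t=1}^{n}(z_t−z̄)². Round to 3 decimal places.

-0.099

Mean z̄ = (44 + 56 + 58 + 53 + 48 + 54 + 52 + 47 + 52 + 51 + 56)/11 = 51.9091
Numerator Σ_{t=1}^{10}(z_t−z̄)(z_{t+1}−z̄) = -17.7355
Denominator Σ(z_t−z̄)² = 178.9091
r_1 = -17.7355 / 178.9091 = -0.099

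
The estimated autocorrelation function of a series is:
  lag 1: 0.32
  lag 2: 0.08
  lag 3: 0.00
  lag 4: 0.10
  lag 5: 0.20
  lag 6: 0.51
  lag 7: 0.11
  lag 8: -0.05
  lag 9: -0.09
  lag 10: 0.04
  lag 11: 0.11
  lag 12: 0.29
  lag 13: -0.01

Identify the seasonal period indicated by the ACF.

6

The largest autocorrelation is r_6 = 0.51; the remaining lags stay at or below 0.32. The elevated value at lag 1 (0.32), dropping to 0.08 at lag 2, reflects decaying short-term dependence rather than seasonality.
The dominant spike at lag 6 indicates a seasonal period of 6.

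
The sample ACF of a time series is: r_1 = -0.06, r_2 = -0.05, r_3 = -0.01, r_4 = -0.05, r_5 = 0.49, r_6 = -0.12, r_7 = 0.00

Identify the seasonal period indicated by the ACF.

5

The largest autocorrelation is r_5 = 0.49; the remaining lags stay at or below 0.00.
The dominant spike at lag 5 indicates a seasonal period of 5.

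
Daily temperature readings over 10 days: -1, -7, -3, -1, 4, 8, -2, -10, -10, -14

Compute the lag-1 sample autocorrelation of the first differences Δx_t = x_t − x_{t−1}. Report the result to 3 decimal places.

First differences Δx: -6, 4, 2, 5, 4, -10, -8, 0, -4
Mean of differences = -1.4444
Numerator Σ(Δx_t−Δx̄)(Δx_{t+1}−Δx̄) = 47.5802
Denominator Σ(Δx_t−Δx̄)² = 258.2222
r_1(Δx) = 47.5802 / 258.2222 = 0.184

0.184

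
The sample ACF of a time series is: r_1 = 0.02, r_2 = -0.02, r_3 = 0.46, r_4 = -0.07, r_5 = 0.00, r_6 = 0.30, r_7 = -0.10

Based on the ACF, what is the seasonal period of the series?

The largest autocorrelation is r_3 = 0.46, with a weaker echo at lag 6 (0.30); the remaining lags stay at or below 0.02.
The dominant spike at lag 3 indicates a seasonal period of 3.

3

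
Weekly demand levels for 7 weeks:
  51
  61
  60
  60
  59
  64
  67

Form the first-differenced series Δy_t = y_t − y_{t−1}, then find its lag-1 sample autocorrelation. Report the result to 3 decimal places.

First differences Δy: 10, -1, 0, -1, 5, 3
Mean of differences = 2.6667
Numerator Σ(Δy_t−Δȳ)(Δy_{t+1}−Δȳ) = -15.1111
Denominator Σ(Δy_t−Δȳ)² = 93.3333
r_1(Δy) = -15.1111 / 93.3333 = -0.162

-0.162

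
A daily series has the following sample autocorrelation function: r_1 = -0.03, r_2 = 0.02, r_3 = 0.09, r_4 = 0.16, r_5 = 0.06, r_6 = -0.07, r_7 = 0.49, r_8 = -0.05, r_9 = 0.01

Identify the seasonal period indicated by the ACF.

7

The largest autocorrelation is r_7 = 0.49; the remaining lags stay at or below 0.16.
The dominant spike at lag 7 indicates a seasonal period of 7.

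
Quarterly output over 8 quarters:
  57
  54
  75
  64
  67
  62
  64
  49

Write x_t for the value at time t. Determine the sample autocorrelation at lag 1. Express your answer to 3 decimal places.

-0.103

Mean x̄ = (57 + 54 + 75 + 64 + 67 + 62 + 64 + 49)/8 = 61.5000
Deviations from mean: -4.5000, -7.5000, 13.5000, 2.5000, 5.5000, 0.5000, 2.5000, -12.5000
Σ(x_t−x̄)(x_{t+1}−x̄) = (33.7500) + (-101.2500) + (33.7500) + (13.7500) + (2.7500) + (1.2500) + (-31.2500) = -47.2500
Denominator Σ(x_t−x̄)² = 458.0000
r_1 = -47.2500 / 458.0000 = -0.103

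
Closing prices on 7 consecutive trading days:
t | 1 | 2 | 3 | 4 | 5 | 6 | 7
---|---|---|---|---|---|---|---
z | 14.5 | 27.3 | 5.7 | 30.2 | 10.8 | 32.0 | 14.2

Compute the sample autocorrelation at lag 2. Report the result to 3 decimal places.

Mean z̄ = (14.5 + 27.3 + 5.7 + 30.2 + 10.8 + 32.0 + 14.2)/7 = 19.2429
Deviations from mean: -4.7429, 8.0571, -13.5429, 10.9571, -8.4429, 12.7571, -5.0429
Σ(z_t−z̄)(z_{t+2}−z̄) = (64.2318) + (88.2833) + (114.3404) + (139.7818) + (42.5761) = 449.2135
Denominator Σ(z_t−z̄)² = 650.3371
r_2 = 449.2135 / 650.3371 = 0.691

0.691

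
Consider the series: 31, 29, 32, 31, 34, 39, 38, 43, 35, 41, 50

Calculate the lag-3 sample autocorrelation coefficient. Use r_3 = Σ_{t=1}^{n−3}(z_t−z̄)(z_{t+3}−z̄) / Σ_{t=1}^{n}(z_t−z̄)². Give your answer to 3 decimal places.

Mean z̄ = (31 + 29 + 32 + 31 + 34 + 39 + 38 + 43 + 35 + 41 + 50)/11 = 36.6364
Numerator Σ_{t=1}^{8}(z_t−z̄)(z_{t+3}−z̄) = 103.6033
Denominator Σ(z_t−z̄)² = 398.5455
r_3 = 103.6033 / 398.5455 = 0.260

0.260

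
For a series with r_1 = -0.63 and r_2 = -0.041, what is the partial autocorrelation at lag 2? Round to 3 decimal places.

-0.726

φ_{22} = (r_2 − r_1²) / (1 − r_1²)
r_1² = (-0.63)² = 0.3969
Numerator = -0.041 − 0.3969 = -0.4379; denominator = 1 − 0.3969 = 0.6031
φ_{22} = -0.4379 / 0.6031 = -0.726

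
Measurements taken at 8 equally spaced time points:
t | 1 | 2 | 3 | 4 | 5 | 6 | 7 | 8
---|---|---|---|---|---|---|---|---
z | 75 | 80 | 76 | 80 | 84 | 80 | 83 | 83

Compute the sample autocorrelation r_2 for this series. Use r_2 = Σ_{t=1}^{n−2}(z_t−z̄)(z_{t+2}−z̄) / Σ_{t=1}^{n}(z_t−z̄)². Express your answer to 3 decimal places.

Mean z̄ = (75 + 80 + 76 + 80 + 84 + 80 + 83 + 83)/8 = 80.1250
Deviations from mean: -5.1250, -0.1250, -4.1250, -0.1250, 3.8750, -0.1250, 2.8750, 2.8750
Σ(z_t−z̄)(z_{t+2}−z̄) = (21.1406) + (0.0156) + (-15.9844) + (0.0156) + (11.1406) + (-0.3594) = 15.9688
Denominator Σ(z_t−z̄)² = 74.8750
r_2 = 15.9688 / 74.8750 = 0.213

0.213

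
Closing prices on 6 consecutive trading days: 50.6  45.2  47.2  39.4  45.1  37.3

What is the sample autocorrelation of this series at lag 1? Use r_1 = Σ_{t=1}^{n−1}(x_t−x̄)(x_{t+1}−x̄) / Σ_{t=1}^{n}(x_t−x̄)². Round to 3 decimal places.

-0.127

Mean x̄ = (50.6 + 45.2 + 47.2 + 39.4 + 45.1 + 37.3)/6 = 44.1333
Deviations from mean: 6.4667, 1.0667, 3.0667, -4.7333, 0.9667, -6.8333
Numerator Σ_{t=1}^{5}(x_t−x̄)(x_{t+1}−x̄) = -15.5278
Denominator Σ(x_t−x̄)² = 122.3933
r_1 = -15.5278 / 122.3933 = -0.127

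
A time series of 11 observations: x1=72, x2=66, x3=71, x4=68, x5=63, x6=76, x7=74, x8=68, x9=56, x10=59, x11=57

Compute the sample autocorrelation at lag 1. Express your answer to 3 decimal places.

Mean x̄ = (72 + 66 + 71 + 68 + 63 + 76 + 74 + 68 + 56 + 59 + 57)/11 = 66.3636
Numerator Σ_{t=1}^{10}(x_t−x̄)(x_{t+1}−x̄) = 180.3223
Denominator Σ(x_t−x̄)² = 470.5455
r_1 = 180.3223 / 470.5455 = 0.383

0.383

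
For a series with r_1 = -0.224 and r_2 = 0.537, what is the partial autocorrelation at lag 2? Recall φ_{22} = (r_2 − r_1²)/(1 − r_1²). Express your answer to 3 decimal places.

φ_{22} = (r_2 − r_1²) / (1 − r_1²)
r_1² = (-0.224)² = 0.050176
Numerator = 0.537 − 0.0502 = 0.4868; denominator = 1 − 0.0502 = 0.9498
φ_{22} = 0.4868 / 0.9498 = 0.513

0.513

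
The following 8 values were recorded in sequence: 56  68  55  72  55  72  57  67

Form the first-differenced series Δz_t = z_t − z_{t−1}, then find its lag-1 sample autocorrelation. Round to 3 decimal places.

First differences Δz: 12, -13, 17, -17, 17, -15, 10
Mean of differences = 1.5714
Numerator Σ(Δz_t−Δz̄)(Δz_{t+1}−Δz̄) = -1345.1837
Denominator Σ(Δz_t−Δz̄)² = 1487.7143
r_1(Δz) = -1345.1837 / 1487.7143 = -0.904

-0.904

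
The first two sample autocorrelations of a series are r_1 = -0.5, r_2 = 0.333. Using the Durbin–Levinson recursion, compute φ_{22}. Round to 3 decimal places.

0.111

φ_{22} = (r_2 − r_1²) / (1 − r_1²)
r_1² = (-0.5)² = 0.25
Numerator = 0.333 − 0.2500 = 0.0830; denominator = 1 − 0.2500 = 0.7500
φ_{22} = 0.0830 / 0.7500 = 0.111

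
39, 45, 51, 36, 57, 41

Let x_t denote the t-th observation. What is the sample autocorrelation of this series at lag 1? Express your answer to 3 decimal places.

Mean x̄ = (39 + 45 + 51 + 36 + 57 + 41)/6 = 44.8333
Σ(x_t−x̄)(x_{t+1}−x̄) = (-0.9722) + (1.0278) + (-54.4722) + (-107.4722) + (-46.6389) = -208.5278
Denominator Σ(x_t−x̄)² = 312.8333
r_1 = -208.5278 / 312.8333 = -0.667

-0.667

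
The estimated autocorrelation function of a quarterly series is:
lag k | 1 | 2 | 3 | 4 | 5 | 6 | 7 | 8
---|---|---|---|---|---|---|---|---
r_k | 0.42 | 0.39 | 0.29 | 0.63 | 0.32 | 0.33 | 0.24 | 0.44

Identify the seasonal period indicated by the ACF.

The largest autocorrelation is r_4 = 0.63, with a weaker echo at lag 8 (0.44); the remaining lags stay at or below 0.42. The elevated value at lag 1 (0.42), dropping to 0.39 at lag 2, reflects decaying short-term dependence rather than seasonality.
The dominant spike at lag 4 indicates a seasonal period of 4.

4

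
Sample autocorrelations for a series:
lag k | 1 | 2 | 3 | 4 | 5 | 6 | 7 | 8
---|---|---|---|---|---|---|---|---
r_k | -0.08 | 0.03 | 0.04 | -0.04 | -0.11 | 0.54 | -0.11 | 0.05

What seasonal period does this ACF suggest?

6

The largest autocorrelation is r_6 = 0.54; the remaining lags stay at or below 0.05.
The dominant spike at lag 6 indicates a seasonal period of 6.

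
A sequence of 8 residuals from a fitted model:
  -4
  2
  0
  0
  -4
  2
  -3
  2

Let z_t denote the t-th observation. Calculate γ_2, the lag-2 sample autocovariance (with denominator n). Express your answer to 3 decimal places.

Mean z̄ = (-4 + 2 + 0 + 0 − 4 + 2 − 3 + 2)/8 = -0.6250
Σ_{t=1}^{6}(z_t−z̄)(z_{t+2}−z̄) = 13.9688
γ_2 = 13.9688 / 8 = 1.746

1.746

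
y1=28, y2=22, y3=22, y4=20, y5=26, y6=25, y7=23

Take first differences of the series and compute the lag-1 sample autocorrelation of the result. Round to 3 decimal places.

-0.185

First differences Δy: -6, 0, -2, 6, -1, -2
Mean of differences = -0.8333
Numerator Σ(Δy_t−Δȳ)(Δy_{t+1}−Δȳ) = -14.1944
Denominator Σ(Δy_t−Δȳ)² = 76.8333
r_1(Δy) = -14.1944 / 76.8333 = -0.185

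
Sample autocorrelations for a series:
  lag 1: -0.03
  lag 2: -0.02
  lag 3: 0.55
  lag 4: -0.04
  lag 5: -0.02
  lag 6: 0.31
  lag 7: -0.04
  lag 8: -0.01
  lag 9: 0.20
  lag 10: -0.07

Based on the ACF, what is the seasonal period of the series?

The largest autocorrelation is r_3 = 0.55, with weaker echoes at lags 6 (0.31) and 9 (0.20); the remaining lags stay at or below -0.01.
The dominant spike at lag 3 indicates a seasonal period of 3.

3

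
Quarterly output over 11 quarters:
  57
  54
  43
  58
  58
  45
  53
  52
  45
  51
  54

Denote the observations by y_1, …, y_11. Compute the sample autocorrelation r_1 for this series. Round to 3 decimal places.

-0.251

Mean ȳ = (57 + 54 + 43 + 58 + 58 + 45 + 53 + 52 + 45 + 51 + 54)/11 = 51.8182
Numerator Σ_{t=1}^{10}(y_t−ȳ)(y_{t+1}−ȳ) = -71.6694
Denominator Σ(y_t−ȳ)² = 285.6364
r_1 = -71.6694 / 285.6364 = -0.251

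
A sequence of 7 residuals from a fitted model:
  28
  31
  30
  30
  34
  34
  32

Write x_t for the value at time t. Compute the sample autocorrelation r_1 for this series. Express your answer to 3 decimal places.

0.298

Mean x̄ = (28 + 31 + 30 + 30 + 34 + 34 + 32)/7 = 31.2857
Deviations from mean: -3.2857, -0.2857, -1.2857, -1.2857, 2.7143, 2.7143, 0.7143
Σ(x_t−x̄)(x_{t+1}−x̄) = (0.9388) + (0.3673) + (1.6531) + (-3.4898) + (7.3673) + (1.9388) = 8.7755
Denominator Σ(x_t−x̄)² = 29.4286
r_1 = 8.7755 / 29.4286 = 0.298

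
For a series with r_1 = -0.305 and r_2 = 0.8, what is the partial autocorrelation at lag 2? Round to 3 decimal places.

φ_{22} = (r_2 − r_1²) / (1 − r_1²)
r_1² = (-0.305)² = 0.093025
Numerator = 0.8 − 0.0930 = 0.7070; denominator = 1 − 0.0930 = 0.9070
φ_{22} = 0.7070 / 0.9070 = 0.779

0.779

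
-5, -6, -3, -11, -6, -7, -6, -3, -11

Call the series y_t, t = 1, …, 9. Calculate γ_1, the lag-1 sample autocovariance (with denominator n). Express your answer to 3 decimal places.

-3.355

Mean ȳ = (-5 − 6 − 3 − 11 − 6 − 7 − 6 − 3 − 11)/9 = -6.4444
Σ_{t=1}^{8}(y_t−ȳ)(y_{t+1}−ȳ) = -30.1975
γ_1 = -30.1975 / 9 = -3.355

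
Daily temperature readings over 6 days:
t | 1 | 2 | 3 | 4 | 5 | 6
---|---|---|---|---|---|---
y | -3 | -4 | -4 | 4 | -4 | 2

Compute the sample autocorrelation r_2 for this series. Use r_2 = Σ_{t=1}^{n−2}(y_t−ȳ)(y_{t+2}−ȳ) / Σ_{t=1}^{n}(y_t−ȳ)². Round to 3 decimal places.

0.244

Mean ȳ = (-3 − 4 − 4 + 4 − 4 + 2)/6 = -1.5000
Deviations from mean: -1.5000, -2.5000, -2.5000, 5.5000, -2.5000, 3.5000
Σ(y_t−ȳ)(y_{t+2}−ȳ) = (3.7500) + (-13.7500) + (6.2500) + (19.2500) = 15.5000
Denominator Σ(y_t−ȳ)² = 63.5000
r_2 = 15.5000 / 63.5000 = 0.244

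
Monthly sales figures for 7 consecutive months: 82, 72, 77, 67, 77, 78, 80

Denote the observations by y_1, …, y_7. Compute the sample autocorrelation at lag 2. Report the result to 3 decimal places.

Mean ȳ = (82 + 72 + 77 + 67 + 77 + 78 + 80)/7 = 76.1429
Deviations from mean: 5.8571, -4.1429, 0.8571, -9.1429, 0.8571, 1.8571, 3.8571
Σ(y_t−ȳ)(y_{t+2}−ȳ) = (5.0204) + (37.8776) + (0.7347) + (-16.9796) + (3.3061) = 29.9592
Denominator Σ(y_t−ȳ)² = 154.8571
r_2 = 29.9592 / 154.8571 = 0.193

0.193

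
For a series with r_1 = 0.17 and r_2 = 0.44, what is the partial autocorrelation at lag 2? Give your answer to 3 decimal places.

0.423

φ_{22} = (r_2 − r_1²) / (1 − r_1²)
r_1² = (0.17)² = 0.0289
Numerator = 0.44 − 0.0289 = 0.4111; denominator = 1 − 0.0289 = 0.9711
φ_{22} = 0.4111 / 0.9711 = 0.423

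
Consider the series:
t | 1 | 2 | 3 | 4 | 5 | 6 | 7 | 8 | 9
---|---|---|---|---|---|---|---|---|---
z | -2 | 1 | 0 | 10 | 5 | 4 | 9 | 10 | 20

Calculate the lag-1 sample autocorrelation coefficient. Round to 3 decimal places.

Mean z̄ = (-2 + 1 + 0 + 10 + 5 + 4 + 9 + 10 + 20)/9 = 6.3333
Numerator Σ_{t=1}^{8}(z_t−z̄)(z_{t+1}−z̄) = 106.8889
Denominator Σ(z_t−z̄)² = 366.0000
r_1 = 106.8889 / 366.0000 = 0.292

0.292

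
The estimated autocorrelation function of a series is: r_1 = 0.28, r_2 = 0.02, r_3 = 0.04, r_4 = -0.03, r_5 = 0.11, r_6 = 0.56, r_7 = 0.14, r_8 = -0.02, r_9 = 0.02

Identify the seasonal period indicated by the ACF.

6

The largest autocorrelation is r_6 = 0.56; the remaining lags stay at or below 0.28. The elevated value at lag 1 (0.28), dropping to 0.02 at lag 2, reflects decaying short-term dependence rather than seasonality.
The dominant spike at lag 6 indicates a seasonal period of 6.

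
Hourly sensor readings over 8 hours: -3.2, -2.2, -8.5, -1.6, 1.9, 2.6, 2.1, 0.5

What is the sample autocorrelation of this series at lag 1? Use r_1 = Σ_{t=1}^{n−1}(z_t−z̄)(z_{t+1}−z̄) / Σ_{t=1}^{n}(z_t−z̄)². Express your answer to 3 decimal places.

Mean z̄ = (-3.2 − 2.2 − 8.5 − 1.6 + 1.9 + 2.6 + 2.1 + 0.5)/8 = -1.0500
Deviations from mean: -2.1500, -1.1500, -7.4500, -0.5500, 2.9500, 3.6500, 3.1500, 1.5500
Σ(z_t−z̄)(z_{t+1}−z̄) = (2.4725) + (8.5675) + (4.0975) + (-1.6225) + (10.7675) + (11.4975) + (4.8825) = 40.6625
Denominator Σ(z_t−z̄)² = 96.1000
r_1 = 40.6625 / 96.1000 = 0.423

0.423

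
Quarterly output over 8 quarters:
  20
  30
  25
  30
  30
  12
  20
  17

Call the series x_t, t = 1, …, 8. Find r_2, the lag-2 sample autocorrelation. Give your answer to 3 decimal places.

Mean x̄ = (20 + 30 + 25 + 30 + 30 + 12 + 20 + 17)/8 = 23.0000
Deviations from mean: -3.0000, 7.0000, 2.0000, 7.0000, 7.0000, -11.0000, -3.0000, -6.0000
Numerator Σ_{t=1}^{6}(x_t−x̄)(x_{t+2}−x̄) = 25.0000
Denominator Σ(x_t−x̄)² = 326.0000
r_2 = 25.0000 / 326.0000 = 0.077

0.077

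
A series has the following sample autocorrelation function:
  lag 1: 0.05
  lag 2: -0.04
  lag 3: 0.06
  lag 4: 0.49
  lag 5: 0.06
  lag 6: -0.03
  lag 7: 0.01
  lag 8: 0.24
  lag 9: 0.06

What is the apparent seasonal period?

The largest autocorrelation is r_4 = 0.49, with a weaker echo at lag 8 (0.24); the remaining lags stay at or below 0.06.
The dominant spike at lag 4 indicates a seasonal period of 4.

4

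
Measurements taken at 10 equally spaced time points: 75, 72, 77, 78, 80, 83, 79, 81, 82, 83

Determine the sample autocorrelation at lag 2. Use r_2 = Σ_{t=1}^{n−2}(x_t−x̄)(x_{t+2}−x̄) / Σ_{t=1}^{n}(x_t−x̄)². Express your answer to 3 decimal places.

Mean x̄ = (75 + 72 + 77 + 78 + 80 + 83 + 79 + 81 + 82 + 83)/10 = 79.0000
Numerator Σ_{t=1}^{8}(x_t−x̄)(x_{t+2}−x̄) = 25.0000
Denominator Σ(x_t−x̄)² = 116.0000
r_2 = 25.0000 / 116.0000 = 0.216

0.216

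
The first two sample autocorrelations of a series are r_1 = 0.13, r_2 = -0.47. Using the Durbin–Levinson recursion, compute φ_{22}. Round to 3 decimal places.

-0.495

φ_{22} = (r_2 − r_1²) / (1 − r_1²)
r_1² = (0.13)² = 0.0169
Numerator = -0.47 − 0.0169 = -0.4869; denominator = 1 − 0.0169 = 0.9831
φ_{22} = -0.4869 / 0.9831 = -0.495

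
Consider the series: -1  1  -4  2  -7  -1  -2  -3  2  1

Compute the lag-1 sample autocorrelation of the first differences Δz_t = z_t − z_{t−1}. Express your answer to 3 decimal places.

-0.779

First differences Δz: 2, -5, 6, -9, 6, -1, -1, 5, -1
Mean of differences = 0.2222
Numerator Σ(Δz_t−Δz̄)(Δz_{t+1}−Δz̄) = -163.2716
Denominator Σ(Δz_t−Δz̄)² = 209.5556
r_1(Δz) = -163.2716 / 209.5556 = -0.779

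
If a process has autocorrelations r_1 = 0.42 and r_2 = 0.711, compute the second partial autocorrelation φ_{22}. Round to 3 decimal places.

0.649

φ_{22} = (r_2 − r_1²) / (1 − r_1²)
r_1² = (0.42)² = 0.1764
Numerator = 0.711 − 0.1764 = 0.5346; denominator = 1 − 0.1764 = 0.8236
φ_{22} = 0.5346 / 0.8236 = 0.649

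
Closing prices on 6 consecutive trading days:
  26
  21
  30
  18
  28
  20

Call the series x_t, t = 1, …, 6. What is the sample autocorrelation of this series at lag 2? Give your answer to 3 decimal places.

Mean x̄ = (26 + 21 + 30 + 18 + 28 + 20)/6 = 23.8333
Σ(x_t−x̄)(x_{t+2}−x̄) = (13.3611) + (16.5278) + (25.6944) + (22.3611) = 77.9444
Denominator Σ(x_t−x̄)² = 116.8333
r_2 = 77.9444 / 116.8333 = 0.667

0.667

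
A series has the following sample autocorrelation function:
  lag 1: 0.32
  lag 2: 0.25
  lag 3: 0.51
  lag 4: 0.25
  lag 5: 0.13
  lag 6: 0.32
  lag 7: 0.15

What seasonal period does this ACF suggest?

3

The largest autocorrelation is r_3 = 0.51; the remaining lags stay at or below 0.32. The elevated value at lag 1 (0.32), dropping to 0.25 at lag 2, reflects decaying short-term dependence rather than seasonality.
The dominant spike at lag 3 indicates a seasonal period of 3.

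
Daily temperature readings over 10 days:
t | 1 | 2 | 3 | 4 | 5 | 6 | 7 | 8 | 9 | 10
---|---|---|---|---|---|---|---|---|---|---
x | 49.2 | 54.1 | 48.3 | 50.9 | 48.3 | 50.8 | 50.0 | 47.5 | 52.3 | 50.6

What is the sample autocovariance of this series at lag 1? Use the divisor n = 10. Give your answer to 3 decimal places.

-1.952

Mean x̄ = (49.2 + 54.1 + 48.3 + 50.9 + 48.3 + 50.8 + 50.0 + 47.5 + 52.3 + 50.6)/10 = 50.2000
Σ_{t=1}^{9}(x_t−x̄)(x_{t+1}−x̄) = -19.5200
γ_1 = -19.5200 / 10 = -1.952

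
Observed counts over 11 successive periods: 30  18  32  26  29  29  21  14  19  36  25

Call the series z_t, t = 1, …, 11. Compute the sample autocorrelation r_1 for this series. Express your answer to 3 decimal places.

-0.064

Mean z̄ = (30 + 18 + 32 + 26 + 29 + 29 + 21 + 14 + 19 + 36 + 25)/11 = 25.3636
Numerator Σ_{t=1}^{10}(z_t−z̄)(z_{t+1}−z̄) = -28.7686
Denominator Σ(z_t−z̄)² = 448.5455
r_1 = -28.7686 / 448.5455 = -0.064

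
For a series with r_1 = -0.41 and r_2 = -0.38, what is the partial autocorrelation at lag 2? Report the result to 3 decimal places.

-0.659

φ_{22} = (r_2 − r_1²) / (1 − r_1²)
r_1² = (-0.41)² = 0.1681
Numerator = -0.38 − 0.1681 = -0.5481; denominator = 1 − 0.1681 = 0.8319
φ_{22} = -0.5481 / 0.8319 = -0.659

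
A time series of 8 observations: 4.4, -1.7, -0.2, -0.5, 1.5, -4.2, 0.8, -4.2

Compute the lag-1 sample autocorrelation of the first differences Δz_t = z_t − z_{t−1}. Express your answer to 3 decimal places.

First differences Δz: -6.1, 1.5, -0.3, 2.0, -5.7, 5.0, -5.0
Mean of differences = -1.2286
Numerator Σ(Δz_t−Δz̄)(Δz_{t+1}−Δz̄) = -73.5380
Denominator Σ(Δz_t−Δz̄)² = 115.4743
r_1(Δz) = -73.5380 / 115.4743 = -0.637

-0.637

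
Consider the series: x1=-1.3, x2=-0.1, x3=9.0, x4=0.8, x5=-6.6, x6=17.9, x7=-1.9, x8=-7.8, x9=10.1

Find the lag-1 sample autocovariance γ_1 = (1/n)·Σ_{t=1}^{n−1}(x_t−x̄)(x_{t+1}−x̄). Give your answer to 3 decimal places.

Mean x̄ = (-1.3 − 0.1 + 9.0 + 0.8 − 6.6 + 17.9 − 1.9 − 7.8 + 10.1)/9 = 2.2333
Σ_{t=1}^{8}(x_t−x̄)(x_{t+1}−x̄) = -245.1844
γ_1 = -245.1844 / 9 = -27.243

-27.243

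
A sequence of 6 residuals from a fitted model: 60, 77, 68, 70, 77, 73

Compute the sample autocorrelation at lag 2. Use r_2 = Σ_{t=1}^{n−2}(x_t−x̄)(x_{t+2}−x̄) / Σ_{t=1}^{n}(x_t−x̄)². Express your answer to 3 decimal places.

Mean x̄ = (60 + 77 + 68 + 70 + 77 + 73)/6 = 70.8333
Numerator Σ_{t=1}^{4}(x_t−x̄)(x_{t+2}−x̄) = 6.2778
Denominator Σ(x_t−x̄)² = 206.8333
r_2 = 6.2778 / 206.8333 = 0.030

0.030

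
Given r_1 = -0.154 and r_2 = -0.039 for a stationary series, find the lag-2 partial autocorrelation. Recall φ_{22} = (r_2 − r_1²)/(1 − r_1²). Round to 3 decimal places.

φ_{22} = (r_2 − r_1²) / (1 − r_1²)
r_1² = (-0.154)² = 0.023716
Numerator = -0.039 − 0.0237 = -0.0627; denominator = 1 − 0.0237 = 0.9763
φ_{22} = -0.0627 / 0.9763 = -0.064

-0.064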